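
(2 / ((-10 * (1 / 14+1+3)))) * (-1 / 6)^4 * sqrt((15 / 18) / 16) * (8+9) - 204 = -204 - 119 * sqrt(30) / 4432320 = -204.00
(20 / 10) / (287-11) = 1 / 138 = 0.01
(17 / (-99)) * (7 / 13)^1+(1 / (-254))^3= -1950061903 / 21090151368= -0.09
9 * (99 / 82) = 891 / 82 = 10.87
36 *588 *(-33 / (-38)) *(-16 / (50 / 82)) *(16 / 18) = -203664384 / 475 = -428767.12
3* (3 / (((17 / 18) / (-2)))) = -324 / 17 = -19.06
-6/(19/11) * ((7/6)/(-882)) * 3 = 11/798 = 0.01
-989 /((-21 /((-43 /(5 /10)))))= -85054 /21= -4050.19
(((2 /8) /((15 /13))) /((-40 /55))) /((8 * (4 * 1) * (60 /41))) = -5863 /921600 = -0.01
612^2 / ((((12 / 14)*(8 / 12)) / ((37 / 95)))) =24251724 / 95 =255281.31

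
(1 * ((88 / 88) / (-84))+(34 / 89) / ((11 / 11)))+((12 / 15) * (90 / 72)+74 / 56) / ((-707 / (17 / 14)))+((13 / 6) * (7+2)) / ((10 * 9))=215627557 / 369987240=0.58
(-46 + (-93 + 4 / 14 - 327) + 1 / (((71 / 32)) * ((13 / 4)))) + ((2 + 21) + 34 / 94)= -134285770 / 303667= -442.21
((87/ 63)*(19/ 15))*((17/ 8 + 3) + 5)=4959/ 280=17.71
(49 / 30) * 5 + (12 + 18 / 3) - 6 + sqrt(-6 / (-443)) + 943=sqrt(2658) / 443 + 5779 / 6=963.28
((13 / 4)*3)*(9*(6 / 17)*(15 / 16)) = 15795 / 544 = 29.03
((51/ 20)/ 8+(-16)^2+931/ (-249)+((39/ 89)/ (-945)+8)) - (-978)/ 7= 29806246943/ 74460960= 400.29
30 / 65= 6 / 13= 0.46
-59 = -59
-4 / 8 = -1 / 2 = -0.50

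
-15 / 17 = -0.88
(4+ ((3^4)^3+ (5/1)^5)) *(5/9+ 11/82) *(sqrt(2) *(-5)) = -2607059.87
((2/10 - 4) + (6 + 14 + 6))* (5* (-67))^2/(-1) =-2491395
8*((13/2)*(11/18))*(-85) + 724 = -17794/9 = -1977.11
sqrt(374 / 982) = sqrt(91817) / 491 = 0.62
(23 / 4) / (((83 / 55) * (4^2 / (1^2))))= 1265 / 5312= 0.24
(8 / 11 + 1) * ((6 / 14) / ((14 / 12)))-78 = -41700 / 539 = -77.37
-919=-919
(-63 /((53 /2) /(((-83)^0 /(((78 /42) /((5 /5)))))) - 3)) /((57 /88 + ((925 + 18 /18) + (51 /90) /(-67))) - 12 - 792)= -78004080 /7017502399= -0.01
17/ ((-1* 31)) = -17/ 31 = -0.55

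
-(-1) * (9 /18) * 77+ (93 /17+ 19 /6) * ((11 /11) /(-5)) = 9377 /255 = 36.77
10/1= 10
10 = 10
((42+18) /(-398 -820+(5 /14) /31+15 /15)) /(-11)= 0.00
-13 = -13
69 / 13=5.31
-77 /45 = -1.71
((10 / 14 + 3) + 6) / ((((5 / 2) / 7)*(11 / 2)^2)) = 544 / 605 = 0.90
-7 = -7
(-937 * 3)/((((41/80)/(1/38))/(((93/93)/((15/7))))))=-52472/779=-67.36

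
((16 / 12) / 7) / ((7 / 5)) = 20 / 147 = 0.14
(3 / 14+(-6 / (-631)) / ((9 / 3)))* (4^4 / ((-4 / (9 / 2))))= -276624 / 4417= -62.63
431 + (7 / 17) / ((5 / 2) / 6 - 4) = 314977 / 731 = 430.89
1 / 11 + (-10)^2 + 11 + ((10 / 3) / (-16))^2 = 704147 / 6336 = 111.13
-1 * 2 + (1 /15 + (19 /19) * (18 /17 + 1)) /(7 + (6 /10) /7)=-10751 /6324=-1.70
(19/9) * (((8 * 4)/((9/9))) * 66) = 13376/3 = 4458.67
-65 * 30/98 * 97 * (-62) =5863650/49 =119666.33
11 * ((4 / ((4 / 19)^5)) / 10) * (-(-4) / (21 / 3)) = 27237089 / 4480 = 6079.71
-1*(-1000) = 1000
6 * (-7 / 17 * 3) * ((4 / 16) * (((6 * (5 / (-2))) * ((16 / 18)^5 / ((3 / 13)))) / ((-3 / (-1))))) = 7454720 / 334611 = 22.28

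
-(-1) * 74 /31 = 74 /31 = 2.39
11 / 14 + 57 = 809 / 14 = 57.79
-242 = -242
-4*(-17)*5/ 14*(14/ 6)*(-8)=-1360/ 3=-453.33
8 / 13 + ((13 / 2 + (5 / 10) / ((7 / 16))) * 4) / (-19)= -1718 / 1729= -0.99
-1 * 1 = -1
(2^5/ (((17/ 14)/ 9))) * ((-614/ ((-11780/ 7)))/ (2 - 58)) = -77364/ 50065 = -1.55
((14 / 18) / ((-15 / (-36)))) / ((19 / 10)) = 56 / 57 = 0.98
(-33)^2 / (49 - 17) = 1089 / 32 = 34.03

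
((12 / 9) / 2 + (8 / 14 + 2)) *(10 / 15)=136 / 63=2.16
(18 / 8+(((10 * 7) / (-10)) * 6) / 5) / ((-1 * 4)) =1.54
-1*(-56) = 56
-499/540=-0.92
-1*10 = -10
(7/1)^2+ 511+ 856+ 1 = 1417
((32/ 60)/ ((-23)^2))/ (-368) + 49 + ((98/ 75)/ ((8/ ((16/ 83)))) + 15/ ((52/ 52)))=3233144883/ 50493050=64.03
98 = 98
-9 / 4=-2.25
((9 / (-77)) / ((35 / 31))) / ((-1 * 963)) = 31 / 288365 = 0.00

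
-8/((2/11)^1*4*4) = -11/4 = -2.75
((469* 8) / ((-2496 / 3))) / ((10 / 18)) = -4221 / 520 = -8.12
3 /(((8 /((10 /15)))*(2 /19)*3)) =19 /24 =0.79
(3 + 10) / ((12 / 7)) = 91 / 12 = 7.58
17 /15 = 1.13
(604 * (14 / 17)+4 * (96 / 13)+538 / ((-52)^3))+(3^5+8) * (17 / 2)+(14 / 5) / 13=15899689119 / 5975840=2660.66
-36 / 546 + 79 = 78.93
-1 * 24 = -24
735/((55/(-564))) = -7537.09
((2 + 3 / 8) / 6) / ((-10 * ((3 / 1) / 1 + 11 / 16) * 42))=-19 / 74340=-0.00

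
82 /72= 1.14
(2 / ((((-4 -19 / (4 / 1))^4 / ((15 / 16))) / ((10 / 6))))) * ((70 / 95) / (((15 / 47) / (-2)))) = -6016 / 2443875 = -0.00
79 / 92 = 0.86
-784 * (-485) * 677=257422480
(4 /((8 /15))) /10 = 0.75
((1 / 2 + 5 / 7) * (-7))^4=83521 / 16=5220.06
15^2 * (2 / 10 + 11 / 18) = 365 / 2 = 182.50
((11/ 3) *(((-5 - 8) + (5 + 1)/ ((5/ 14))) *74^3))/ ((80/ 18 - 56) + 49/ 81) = -2286679032/ 20635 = -110815.56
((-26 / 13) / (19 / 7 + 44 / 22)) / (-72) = 7 / 1188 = 0.01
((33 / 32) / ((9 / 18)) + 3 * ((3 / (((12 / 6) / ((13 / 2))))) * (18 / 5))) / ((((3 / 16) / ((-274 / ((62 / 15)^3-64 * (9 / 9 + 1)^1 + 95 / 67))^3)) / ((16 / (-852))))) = -181588151776215380962500000 / 143908310721945868520129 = -1261.83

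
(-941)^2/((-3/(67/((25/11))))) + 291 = -652577672/75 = -8701035.63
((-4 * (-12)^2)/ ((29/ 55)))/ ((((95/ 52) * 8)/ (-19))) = 41184/ 29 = 1420.14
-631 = -631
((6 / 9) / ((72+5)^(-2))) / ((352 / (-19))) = -10241 / 48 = -213.35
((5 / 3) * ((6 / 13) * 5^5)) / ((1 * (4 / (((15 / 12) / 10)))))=15625 / 208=75.12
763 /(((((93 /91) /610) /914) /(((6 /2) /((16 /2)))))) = 9677918705 /62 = 156095462.98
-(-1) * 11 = 11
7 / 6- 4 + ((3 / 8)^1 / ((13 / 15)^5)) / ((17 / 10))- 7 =-710641883 / 75743772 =-9.38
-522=-522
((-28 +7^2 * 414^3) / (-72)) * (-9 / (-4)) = -108654350.88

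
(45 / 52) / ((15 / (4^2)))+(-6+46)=532 / 13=40.92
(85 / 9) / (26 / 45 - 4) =-425 / 154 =-2.76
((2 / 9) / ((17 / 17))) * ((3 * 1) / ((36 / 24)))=4 / 9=0.44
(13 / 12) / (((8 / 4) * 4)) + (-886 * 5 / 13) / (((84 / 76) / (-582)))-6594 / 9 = 520394229 / 2912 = 178706.81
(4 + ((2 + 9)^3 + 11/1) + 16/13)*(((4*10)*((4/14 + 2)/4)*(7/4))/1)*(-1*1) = -700560/13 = -53889.23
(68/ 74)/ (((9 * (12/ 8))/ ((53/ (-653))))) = -3604/ 652347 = -0.01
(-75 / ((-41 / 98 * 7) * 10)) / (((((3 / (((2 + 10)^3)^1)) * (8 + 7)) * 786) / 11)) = 1.38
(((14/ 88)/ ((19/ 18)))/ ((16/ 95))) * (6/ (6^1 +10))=945/ 2816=0.34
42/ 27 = 14/ 9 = 1.56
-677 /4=-169.25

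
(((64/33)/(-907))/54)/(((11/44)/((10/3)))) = -1280/2424411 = -0.00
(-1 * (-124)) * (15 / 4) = 465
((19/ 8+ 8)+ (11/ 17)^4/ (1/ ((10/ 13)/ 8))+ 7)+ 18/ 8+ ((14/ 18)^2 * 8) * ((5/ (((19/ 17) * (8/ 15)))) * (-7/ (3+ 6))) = -478509308893/ 40104111528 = -11.93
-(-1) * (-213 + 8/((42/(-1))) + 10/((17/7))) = -74639/357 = -209.07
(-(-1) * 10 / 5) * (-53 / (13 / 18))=-1908 / 13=-146.77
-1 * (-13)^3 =2197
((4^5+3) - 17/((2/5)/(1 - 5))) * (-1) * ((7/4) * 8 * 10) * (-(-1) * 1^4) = -167580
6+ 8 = 14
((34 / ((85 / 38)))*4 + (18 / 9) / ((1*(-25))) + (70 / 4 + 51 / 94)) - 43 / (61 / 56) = 2815906 / 71675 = 39.29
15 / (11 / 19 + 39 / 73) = 20805 / 1544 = 13.47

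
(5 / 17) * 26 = 130 / 17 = 7.65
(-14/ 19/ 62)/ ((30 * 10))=-7/ 176700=-0.00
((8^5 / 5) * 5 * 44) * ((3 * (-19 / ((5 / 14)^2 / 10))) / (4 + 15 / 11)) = -354369404928 / 295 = -1201252220.09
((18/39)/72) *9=0.06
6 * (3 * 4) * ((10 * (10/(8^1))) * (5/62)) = 2250/31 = 72.58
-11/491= -0.02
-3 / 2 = -1.50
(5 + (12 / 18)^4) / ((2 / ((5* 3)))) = 2105 / 54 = 38.98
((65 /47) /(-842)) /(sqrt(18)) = -65 * sqrt(2) /237444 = -0.00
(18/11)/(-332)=-9/1826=-0.00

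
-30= -30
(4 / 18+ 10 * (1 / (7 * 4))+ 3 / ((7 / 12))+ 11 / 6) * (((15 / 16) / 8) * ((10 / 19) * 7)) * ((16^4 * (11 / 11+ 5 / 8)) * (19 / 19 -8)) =-138611200 / 57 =-2431775.44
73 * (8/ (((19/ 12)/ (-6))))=-42048/ 19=-2213.05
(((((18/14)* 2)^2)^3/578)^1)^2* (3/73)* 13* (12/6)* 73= 22558211937810432/1156038148314721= 19.51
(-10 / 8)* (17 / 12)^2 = -1445 / 576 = -2.51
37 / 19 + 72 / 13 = 1849 / 247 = 7.49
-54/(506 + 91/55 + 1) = -1485/13988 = -0.11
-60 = -60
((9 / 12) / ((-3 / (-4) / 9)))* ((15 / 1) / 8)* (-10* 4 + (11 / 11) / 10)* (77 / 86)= -829521 / 1376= -602.85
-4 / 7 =-0.57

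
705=705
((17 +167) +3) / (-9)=-20.78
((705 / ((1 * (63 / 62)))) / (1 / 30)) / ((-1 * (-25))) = 5828 / 7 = 832.57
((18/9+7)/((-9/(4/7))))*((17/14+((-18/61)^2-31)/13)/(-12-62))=-788037/87700249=-0.01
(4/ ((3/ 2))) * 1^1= 8/ 3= 2.67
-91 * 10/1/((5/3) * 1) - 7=-553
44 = 44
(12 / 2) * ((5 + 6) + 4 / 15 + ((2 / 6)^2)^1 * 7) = 1084 / 15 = 72.27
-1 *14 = -14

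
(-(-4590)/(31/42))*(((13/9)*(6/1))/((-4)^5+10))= -21420/403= -53.15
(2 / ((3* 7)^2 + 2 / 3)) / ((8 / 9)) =27 / 5300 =0.01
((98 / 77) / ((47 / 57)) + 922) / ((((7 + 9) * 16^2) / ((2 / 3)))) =14921 / 99264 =0.15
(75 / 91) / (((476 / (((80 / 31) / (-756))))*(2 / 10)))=-625 / 21149037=-0.00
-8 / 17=-0.47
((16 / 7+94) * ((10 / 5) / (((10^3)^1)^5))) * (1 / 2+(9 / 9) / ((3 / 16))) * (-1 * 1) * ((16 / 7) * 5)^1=-337 / 26250000000000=-0.00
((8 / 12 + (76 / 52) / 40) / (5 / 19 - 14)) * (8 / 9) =-20843 / 458055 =-0.05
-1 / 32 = -0.03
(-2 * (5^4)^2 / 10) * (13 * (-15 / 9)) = 5078125 / 3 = 1692708.33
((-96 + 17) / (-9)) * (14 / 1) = 1106 / 9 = 122.89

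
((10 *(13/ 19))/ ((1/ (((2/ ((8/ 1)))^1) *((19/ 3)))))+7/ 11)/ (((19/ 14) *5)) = 5299/ 3135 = 1.69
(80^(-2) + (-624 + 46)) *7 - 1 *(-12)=-25817593 / 6400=-4034.00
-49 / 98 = -0.50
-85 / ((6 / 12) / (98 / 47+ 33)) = -280330 / 47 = -5964.47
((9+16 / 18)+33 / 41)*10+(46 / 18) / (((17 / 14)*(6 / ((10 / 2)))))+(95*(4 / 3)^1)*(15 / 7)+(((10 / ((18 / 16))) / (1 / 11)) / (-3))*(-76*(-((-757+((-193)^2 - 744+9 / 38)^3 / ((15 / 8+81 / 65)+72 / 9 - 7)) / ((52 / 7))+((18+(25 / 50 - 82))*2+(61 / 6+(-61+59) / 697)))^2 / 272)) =-620817855618203915434691312934022828024952118422995 / 26997145219913801576268807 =-22995685305284515829286090.00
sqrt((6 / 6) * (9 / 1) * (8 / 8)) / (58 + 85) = 3 / 143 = 0.02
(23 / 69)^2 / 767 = 1 / 6903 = 0.00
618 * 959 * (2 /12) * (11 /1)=1086547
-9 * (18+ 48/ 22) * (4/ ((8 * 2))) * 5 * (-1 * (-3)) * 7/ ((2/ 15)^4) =-5310309375/ 352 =-15086106.18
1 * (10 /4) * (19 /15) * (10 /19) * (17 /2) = 85 /6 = 14.17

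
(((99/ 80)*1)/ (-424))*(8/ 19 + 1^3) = -2673/ 644480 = -0.00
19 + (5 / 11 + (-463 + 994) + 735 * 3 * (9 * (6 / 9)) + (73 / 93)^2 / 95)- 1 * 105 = 123601620269 / 9038205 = 13675.46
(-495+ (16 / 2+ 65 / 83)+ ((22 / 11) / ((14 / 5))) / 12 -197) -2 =-4776917 / 6972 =-685.16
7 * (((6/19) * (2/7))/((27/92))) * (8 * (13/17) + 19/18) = 403880/26163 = 15.44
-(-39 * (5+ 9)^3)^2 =-11452424256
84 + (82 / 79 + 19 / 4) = 28373 / 316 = 89.79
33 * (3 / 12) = 33 / 4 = 8.25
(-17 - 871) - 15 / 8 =-7119 / 8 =-889.88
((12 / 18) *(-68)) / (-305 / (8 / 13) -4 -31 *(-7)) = 64 / 399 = 0.16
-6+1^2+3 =-2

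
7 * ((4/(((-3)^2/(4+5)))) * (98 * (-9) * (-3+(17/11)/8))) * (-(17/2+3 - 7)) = -6862401/22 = -311927.32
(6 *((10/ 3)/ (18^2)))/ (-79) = -5/ 6399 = -0.00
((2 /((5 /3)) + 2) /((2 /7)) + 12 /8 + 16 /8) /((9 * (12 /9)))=49 /40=1.22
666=666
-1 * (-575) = 575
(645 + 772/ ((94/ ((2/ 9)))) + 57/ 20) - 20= 629.68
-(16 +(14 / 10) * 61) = -507 / 5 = -101.40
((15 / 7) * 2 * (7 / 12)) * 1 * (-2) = -5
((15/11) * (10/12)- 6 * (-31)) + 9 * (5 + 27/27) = 5305/22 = 241.14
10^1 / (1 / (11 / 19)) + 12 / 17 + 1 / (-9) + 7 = 38908 / 2907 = 13.38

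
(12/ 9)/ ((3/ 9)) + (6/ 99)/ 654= 4.00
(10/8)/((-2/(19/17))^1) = -95/136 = -0.70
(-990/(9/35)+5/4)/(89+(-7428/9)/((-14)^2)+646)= -2263065/429704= -5.27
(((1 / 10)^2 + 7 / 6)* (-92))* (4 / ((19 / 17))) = -552092 / 1425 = -387.43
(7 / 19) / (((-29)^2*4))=7 / 63916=0.00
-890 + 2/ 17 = -15128/ 17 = -889.88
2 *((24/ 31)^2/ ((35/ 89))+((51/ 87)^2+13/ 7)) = 30104744/ 4041005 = 7.45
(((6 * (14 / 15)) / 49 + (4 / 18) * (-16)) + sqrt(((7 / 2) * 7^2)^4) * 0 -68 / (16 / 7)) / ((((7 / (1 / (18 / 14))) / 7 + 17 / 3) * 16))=-41821 / 140160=-0.30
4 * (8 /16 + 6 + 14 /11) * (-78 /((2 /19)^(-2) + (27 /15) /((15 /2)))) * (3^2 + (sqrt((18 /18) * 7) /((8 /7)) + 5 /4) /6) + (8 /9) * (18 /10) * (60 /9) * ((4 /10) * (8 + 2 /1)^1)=-60951458 /298617 - 389025 * sqrt(7) /99539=-214.45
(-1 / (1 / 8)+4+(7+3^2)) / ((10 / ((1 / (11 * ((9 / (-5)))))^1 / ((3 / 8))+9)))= 10.64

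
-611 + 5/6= -3661/6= -610.17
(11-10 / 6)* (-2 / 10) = -28 / 15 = -1.87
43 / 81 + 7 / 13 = 1126 / 1053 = 1.07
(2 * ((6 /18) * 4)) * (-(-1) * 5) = 40 /3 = 13.33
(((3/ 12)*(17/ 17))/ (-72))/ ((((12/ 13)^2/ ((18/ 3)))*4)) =-169/ 27648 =-0.01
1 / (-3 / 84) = -28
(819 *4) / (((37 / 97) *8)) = 1073.55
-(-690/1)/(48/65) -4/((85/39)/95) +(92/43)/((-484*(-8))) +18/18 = 67313211/88451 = 761.02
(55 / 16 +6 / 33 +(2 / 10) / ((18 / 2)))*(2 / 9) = 28841 / 35640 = 0.81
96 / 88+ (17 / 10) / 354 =42667 / 38940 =1.10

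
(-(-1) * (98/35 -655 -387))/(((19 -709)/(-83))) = -71878/575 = -125.01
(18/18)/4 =1/4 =0.25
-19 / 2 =-9.50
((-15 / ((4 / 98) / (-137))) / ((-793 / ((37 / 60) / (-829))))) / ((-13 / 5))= -1241905 / 68369288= -0.02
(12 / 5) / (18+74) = 3 / 115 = 0.03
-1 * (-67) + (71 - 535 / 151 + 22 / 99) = 183029 / 1359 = 134.68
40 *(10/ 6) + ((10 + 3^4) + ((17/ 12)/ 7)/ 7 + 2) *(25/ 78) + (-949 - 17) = -39879499/ 45864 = -869.52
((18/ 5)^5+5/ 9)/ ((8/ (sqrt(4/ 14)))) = 17021737 * sqrt(14)/ 1575000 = 40.44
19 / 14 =1.36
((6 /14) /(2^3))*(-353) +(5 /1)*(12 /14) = -117 /8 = -14.62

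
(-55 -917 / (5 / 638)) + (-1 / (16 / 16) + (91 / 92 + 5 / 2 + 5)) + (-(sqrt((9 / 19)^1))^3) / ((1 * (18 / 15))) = -53846087 / 460 -45 * sqrt(19) / 722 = -117056.98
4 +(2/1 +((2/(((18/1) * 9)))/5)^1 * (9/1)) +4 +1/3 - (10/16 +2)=2783/360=7.73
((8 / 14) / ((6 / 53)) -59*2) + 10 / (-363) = -112.98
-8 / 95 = -0.08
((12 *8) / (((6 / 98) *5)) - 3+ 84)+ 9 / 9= 1978 / 5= 395.60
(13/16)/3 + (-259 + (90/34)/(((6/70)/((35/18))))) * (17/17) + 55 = -39081/272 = -143.68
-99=-99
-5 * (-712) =3560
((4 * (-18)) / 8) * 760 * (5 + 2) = -47880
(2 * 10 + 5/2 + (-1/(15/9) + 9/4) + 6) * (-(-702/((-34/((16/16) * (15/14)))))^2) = -3343059135/226576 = -14754.69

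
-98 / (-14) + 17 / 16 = 129 / 16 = 8.06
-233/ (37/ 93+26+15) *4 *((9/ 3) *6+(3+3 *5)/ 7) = -6240672/ 13475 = -463.13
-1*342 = -342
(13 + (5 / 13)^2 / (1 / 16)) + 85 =16962 / 169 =100.37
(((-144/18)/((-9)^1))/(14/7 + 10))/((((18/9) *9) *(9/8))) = 8/2187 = 0.00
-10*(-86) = 860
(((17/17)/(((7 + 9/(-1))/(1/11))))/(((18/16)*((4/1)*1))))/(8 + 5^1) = -1/1287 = -0.00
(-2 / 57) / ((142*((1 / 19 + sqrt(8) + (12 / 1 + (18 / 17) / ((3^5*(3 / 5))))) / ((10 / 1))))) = -1448250570 / 6679590751367 + 240176340*sqrt(2) / 6679590751367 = -0.00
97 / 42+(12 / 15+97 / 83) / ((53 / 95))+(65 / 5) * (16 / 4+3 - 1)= 15489793 / 184758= 83.84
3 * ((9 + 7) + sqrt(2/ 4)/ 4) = 3 * sqrt(2)/ 8 + 48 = 48.53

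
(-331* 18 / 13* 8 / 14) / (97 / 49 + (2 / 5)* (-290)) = 166824 / 72631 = 2.30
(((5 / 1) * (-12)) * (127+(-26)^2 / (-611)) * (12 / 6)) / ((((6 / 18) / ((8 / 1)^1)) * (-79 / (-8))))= -136327680 / 3713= -36716.32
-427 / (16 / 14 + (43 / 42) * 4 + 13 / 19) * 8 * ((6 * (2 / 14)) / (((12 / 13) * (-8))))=316407 / 4726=66.95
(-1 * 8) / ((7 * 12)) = -2 / 21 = -0.10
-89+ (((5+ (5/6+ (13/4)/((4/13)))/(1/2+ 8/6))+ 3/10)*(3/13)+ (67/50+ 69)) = -457671/28600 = -16.00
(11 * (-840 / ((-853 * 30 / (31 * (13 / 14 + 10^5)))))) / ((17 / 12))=11457706392 / 14501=790132.16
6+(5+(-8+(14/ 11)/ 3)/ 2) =238/ 33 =7.21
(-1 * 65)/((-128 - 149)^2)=-65/76729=-0.00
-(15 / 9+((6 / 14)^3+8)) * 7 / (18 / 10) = -50140 / 1323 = -37.90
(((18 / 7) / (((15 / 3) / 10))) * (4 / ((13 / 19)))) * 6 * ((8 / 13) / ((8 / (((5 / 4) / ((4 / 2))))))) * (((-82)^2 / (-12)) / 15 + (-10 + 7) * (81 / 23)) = -11308344 / 27209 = -415.61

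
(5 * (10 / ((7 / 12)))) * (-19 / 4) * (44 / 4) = -31350 / 7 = -4478.57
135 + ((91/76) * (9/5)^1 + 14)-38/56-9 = 94082/665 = 141.48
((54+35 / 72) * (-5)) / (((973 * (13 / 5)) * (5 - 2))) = -98075 / 2732184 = -0.04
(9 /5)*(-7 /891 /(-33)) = 7 /16335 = 0.00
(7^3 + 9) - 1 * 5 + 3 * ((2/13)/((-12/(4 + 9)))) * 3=345.50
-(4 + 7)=-11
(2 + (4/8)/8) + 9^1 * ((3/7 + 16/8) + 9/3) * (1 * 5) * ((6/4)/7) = 42657/784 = 54.41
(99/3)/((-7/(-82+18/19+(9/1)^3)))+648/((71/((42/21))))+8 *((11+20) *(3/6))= -27501373/9443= -2912.36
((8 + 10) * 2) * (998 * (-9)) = -323352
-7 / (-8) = 7 / 8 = 0.88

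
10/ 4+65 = 135/ 2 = 67.50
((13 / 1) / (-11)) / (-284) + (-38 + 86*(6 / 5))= 1018489 / 15620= 65.20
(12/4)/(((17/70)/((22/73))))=4620/1241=3.72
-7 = -7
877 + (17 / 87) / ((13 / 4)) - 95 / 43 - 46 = 40309502 / 48633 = 828.85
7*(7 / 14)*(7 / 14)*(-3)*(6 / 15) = -21 / 10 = -2.10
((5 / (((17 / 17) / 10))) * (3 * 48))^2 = 51840000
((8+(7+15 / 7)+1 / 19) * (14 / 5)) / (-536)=-2287 / 25460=-0.09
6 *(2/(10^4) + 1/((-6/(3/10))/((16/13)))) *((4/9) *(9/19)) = -11961/154375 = -0.08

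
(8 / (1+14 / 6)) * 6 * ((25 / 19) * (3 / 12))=4.74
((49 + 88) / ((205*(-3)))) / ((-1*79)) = 0.00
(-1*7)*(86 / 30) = -301 / 15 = -20.07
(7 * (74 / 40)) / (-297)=-259 / 5940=-0.04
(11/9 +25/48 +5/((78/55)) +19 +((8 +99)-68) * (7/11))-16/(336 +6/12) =679607437/13858416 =49.04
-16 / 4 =-4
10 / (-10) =-1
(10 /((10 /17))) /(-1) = -17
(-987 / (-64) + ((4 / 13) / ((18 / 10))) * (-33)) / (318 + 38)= 24413 / 888576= 0.03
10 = 10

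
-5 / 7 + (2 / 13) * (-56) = -849 / 91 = -9.33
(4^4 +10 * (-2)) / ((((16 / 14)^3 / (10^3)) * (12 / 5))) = 12648125 / 192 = 65875.65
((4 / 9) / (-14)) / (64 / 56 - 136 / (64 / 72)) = 2 / 9567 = 0.00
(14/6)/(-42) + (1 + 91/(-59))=-635/1062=-0.60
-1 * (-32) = 32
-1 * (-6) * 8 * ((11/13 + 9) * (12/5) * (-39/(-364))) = 55296/455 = 121.53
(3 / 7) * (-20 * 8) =-480 / 7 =-68.57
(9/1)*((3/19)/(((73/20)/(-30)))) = -11.68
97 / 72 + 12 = 961 / 72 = 13.35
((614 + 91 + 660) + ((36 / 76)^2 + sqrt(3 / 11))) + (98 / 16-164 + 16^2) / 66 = sqrt(33) / 11 + 260506073 / 190608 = 1367.23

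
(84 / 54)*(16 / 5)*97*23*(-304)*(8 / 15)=-1215377408 / 675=-1800559.12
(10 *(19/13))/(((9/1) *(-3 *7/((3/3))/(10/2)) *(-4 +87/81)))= 950/7189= 0.13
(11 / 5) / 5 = 11 / 25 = 0.44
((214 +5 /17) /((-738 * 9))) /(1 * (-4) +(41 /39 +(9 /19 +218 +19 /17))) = -899821 /6042110058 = -0.00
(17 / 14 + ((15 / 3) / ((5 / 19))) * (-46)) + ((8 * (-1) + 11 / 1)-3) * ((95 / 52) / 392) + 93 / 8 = -48225 / 56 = -861.16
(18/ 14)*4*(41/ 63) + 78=3986/ 49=81.35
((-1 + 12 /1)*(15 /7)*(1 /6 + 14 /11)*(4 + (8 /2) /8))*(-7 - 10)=-72675 /28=-2595.54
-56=-56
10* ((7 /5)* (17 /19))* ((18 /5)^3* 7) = 9716112 /2375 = 4090.99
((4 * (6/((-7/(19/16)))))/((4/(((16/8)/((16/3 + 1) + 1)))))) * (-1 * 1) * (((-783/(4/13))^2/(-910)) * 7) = -1362896847/98560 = -13828.09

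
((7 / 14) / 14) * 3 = 3 / 28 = 0.11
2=2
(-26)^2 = 676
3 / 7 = 0.43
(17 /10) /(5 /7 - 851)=-119 /59520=-0.00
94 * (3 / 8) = 35.25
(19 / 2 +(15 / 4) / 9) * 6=119 / 2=59.50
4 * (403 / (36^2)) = 403 / 324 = 1.24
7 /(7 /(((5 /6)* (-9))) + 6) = 105 /76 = 1.38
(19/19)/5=1/5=0.20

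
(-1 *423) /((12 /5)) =-705 /4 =-176.25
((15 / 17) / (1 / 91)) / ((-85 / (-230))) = 62790 / 289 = 217.27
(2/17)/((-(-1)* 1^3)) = 2/17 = 0.12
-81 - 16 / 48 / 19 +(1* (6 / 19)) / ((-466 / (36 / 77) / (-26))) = -82843114 / 1022637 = -81.01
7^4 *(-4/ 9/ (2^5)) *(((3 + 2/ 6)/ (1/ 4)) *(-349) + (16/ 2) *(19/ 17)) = 71088808/ 459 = 154877.58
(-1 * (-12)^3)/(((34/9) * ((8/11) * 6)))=1782/17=104.82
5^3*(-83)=-10375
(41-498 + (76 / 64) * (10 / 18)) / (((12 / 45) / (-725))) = 238209625 / 192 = 1240675.13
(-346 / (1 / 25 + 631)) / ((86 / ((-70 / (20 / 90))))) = 1362375 / 678368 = 2.01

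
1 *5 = 5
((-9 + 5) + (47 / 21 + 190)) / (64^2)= 3953 / 86016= 0.05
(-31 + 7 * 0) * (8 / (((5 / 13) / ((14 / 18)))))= -501.51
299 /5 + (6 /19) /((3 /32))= 6001 /95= 63.17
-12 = -12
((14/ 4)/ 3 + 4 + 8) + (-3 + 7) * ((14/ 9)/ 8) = 251/ 18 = 13.94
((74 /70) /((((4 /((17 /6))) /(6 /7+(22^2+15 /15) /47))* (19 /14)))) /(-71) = -2312833 /26629260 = -0.09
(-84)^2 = 7056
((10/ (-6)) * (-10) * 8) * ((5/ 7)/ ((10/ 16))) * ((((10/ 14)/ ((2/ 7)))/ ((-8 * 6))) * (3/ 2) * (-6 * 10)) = 5000/ 7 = 714.29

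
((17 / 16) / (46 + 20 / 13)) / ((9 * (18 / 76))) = 4199 / 400464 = 0.01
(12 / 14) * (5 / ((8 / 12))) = 45 / 7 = 6.43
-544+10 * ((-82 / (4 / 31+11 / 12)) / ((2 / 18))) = -7601.48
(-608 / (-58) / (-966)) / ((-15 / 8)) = 1216 / 210105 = 0.01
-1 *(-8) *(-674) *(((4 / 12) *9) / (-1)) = 16176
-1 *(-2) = 2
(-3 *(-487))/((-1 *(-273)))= 487/91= 5.35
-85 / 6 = -14.17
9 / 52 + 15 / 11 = 879 / 572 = 1.54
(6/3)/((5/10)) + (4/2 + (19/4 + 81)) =367/4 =91.75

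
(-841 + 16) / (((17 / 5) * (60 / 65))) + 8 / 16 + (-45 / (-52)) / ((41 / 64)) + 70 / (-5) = -9967709 / 36244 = -275.02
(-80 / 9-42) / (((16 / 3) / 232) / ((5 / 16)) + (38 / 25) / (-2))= 74.13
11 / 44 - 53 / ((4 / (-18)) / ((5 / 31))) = 4801 / 124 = 38.72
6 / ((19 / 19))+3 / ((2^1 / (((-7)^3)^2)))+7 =352973 / 2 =176486.50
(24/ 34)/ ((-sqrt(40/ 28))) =-6* sqrt(70)/ 85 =-0.59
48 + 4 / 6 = 146 / 3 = 48.67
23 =23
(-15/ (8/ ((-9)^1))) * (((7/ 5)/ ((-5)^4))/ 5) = 189/ 25000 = 0.01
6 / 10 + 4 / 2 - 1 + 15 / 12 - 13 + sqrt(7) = -203 / 20 + sqrt(7) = -7.50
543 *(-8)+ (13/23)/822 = -4344.00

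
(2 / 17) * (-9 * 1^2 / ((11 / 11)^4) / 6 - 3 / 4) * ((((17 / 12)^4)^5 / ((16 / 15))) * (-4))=1195362178425756624235765 / 1135928886651103739904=1052.32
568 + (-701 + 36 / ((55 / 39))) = -5911 / 55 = -107.47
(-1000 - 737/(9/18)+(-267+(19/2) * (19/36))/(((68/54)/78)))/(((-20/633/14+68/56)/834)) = -4699573522245/365194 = -12868704.09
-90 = -90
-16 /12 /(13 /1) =-0.10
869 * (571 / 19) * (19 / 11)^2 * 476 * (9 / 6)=611948694 / 11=55631699.45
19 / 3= 6.33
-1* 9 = -9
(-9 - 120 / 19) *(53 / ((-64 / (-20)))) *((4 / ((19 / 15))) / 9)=-128525 / 1444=-89.01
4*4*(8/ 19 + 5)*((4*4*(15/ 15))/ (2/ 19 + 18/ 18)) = 26368/ 21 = 1255.62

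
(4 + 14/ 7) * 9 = 54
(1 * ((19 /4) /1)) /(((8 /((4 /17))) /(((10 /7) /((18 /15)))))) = 475 /2856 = 0.17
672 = 672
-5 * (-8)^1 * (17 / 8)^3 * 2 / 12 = 24565 / 384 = 63.97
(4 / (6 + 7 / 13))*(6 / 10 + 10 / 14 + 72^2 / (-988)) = -135992 / 56525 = -2.41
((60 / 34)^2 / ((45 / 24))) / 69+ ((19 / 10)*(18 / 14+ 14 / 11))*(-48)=-597051704 / 2559095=-233.31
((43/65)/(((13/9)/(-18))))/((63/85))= -13158/1183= -11.12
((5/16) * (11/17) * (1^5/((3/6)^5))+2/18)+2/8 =4181/612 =6.83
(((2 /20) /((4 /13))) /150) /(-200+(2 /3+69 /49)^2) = -93639 /8457550000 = -0.00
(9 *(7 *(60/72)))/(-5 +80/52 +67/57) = -11115/484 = -22.96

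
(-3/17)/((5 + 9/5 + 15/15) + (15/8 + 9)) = -40/4233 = -0.01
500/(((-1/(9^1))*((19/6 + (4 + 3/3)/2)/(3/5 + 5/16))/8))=-98550/17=-5797.06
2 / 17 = 0.12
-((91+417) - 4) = -504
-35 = -35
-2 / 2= -1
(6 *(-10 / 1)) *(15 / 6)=-150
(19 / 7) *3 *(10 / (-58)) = -285 / 203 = -1.40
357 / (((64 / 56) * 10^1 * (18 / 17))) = 14161 / 480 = 29.50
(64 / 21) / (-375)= -64 / 7875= -0.01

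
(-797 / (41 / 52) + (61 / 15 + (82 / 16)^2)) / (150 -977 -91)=38592361 / 36132480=1.07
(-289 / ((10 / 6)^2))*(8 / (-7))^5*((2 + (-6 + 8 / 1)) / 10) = 170459136 / 2100875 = 81.14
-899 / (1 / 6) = -5394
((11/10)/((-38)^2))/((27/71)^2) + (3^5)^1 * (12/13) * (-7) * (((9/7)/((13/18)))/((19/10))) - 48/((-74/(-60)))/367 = -35541945147637999/24157345712760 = -1471.27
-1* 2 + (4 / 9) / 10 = -88 / 45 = -1.96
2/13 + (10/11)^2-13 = -18907/1573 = -12.02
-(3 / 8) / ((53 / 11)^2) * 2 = -363 / 11236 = -0.03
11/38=0.29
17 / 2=8.50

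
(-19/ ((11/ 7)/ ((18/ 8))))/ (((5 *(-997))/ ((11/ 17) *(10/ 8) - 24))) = -1887669/ 14915120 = -0.13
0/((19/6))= 0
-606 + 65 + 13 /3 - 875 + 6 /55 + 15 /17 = -3956944 /2805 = -1410.68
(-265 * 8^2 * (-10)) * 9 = 1526400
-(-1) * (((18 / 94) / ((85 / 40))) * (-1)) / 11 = -72 / 8789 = -0.01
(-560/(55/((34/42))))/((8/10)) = -340/33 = -10.30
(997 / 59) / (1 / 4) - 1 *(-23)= 5345 / 59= 90.59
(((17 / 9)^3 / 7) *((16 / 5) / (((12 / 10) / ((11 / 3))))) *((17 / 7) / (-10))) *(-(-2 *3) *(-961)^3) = 6523017154790488 / 535815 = 12174009975.07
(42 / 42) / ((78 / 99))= 33 / 26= 1.27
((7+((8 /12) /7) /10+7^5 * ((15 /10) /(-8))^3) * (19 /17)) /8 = -848030591 /58490880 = -14.50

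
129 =129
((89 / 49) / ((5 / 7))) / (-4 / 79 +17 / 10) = 14062 / 9121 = 1.54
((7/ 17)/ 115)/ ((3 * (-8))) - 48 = -2252167/ 46920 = -48.00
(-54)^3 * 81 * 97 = -1237194648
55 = 55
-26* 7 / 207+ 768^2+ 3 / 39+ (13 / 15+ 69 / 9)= 7936185941 / 13455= 589831.73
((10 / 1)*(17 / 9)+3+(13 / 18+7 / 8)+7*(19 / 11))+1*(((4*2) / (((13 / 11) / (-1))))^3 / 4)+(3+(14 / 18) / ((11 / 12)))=-66330131 / 1740024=-38.12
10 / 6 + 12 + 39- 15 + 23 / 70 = 7979 / 210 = 38.00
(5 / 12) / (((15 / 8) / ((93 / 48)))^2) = 961 / 2160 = 0.44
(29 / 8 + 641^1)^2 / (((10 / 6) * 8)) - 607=78230027 / 2560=30558.60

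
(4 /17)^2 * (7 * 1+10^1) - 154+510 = 356.94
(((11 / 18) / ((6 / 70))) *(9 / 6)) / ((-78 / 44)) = -4235 / 702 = -6.03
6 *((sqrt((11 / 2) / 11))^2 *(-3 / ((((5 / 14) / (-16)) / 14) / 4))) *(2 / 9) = 25088 / 5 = 5017.60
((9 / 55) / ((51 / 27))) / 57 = 27 / 17765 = 0.00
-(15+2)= -17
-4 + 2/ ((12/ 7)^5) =-480857/ 124416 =-3.86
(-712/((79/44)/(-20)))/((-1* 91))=-626560/7189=-87.16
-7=-7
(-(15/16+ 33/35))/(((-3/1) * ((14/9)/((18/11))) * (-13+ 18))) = 28431/215600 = 0.13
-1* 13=-13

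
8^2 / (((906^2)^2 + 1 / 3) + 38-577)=6 / 63166100471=0.00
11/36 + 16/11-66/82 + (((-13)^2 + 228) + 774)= 19027865/16236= 1171.96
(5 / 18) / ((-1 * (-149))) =5 / 2682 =0.00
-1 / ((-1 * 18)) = 0.06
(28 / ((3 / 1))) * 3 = 28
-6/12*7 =-7/2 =-3.50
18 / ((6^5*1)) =1 / 432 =0.00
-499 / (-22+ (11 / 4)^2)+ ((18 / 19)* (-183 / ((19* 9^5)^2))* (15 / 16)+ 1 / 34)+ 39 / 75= 35.11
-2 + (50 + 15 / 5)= 51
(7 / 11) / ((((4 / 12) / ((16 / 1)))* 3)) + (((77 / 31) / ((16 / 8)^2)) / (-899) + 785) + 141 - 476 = 564290665 / 1226236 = 460.18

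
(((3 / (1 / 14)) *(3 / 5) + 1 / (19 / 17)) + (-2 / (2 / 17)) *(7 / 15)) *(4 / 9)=20704 / 2565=8.07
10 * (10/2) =50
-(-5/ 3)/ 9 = 5/ 27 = 0.19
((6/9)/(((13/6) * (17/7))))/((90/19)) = 0.03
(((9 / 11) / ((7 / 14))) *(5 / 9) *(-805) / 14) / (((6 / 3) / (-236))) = 67850 / 11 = 6168.18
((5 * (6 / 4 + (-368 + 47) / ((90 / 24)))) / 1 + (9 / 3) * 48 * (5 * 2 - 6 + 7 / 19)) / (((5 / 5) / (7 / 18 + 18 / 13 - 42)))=-74598025 / 8892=-8389.34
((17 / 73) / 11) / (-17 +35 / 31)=-527 / 395076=-0.00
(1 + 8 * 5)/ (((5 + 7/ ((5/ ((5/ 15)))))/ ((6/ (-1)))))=-45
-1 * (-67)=67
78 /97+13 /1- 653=-62002 /97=-639.20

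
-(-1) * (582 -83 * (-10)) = 1412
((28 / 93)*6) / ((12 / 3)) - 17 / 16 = -0.61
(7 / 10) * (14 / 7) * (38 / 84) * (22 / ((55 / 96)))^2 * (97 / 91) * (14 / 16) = 1415424 / 1625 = 871.03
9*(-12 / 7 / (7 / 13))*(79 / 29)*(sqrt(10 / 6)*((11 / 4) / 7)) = -101673*sqrt(15) / 9947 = -39.59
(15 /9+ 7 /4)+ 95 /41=2821 /492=5.73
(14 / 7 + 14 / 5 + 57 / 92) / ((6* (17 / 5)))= 831 / 3128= 0.27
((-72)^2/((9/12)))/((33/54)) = 124416/11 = 11310.55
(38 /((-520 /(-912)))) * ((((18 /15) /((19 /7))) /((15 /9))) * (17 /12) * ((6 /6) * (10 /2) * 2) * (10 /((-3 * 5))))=-54264 /325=-166.97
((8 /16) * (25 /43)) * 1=25 /86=0.29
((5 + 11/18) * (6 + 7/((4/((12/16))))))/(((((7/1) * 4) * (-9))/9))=-1313/896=-1.47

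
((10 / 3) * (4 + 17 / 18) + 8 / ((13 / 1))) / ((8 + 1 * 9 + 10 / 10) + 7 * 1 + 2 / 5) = 30005 / 44577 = 0.67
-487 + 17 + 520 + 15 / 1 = 65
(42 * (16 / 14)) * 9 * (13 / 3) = 1872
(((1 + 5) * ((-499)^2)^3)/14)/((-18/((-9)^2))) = -416837745101169027/14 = -29774124650083501.93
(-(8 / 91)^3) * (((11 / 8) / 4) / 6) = -88 / 2260713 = -0.00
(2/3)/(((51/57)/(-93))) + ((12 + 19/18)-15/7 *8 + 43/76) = -5926901/81396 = -72.82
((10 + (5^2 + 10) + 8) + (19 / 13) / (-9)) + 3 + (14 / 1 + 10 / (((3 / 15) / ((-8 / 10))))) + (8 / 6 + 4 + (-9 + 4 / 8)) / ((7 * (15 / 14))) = 1912 / 65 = 29.42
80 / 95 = 16 / 19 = 0.84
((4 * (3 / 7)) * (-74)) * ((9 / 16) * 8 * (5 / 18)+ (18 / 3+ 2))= -8214 / 7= -1173.43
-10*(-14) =140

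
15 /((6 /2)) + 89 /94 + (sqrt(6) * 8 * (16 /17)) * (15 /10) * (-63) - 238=-12096 * sqrt(6) /17 - 21813 /94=-1974.94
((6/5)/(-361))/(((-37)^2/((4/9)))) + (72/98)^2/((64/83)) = 49838429773/71195748540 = 0.70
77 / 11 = 7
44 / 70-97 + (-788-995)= -65778 / 35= -1879.37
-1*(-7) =7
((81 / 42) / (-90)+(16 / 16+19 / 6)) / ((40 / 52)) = 22633 / 4200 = 5.39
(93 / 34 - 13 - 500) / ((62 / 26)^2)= -89.73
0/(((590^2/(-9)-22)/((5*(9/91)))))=0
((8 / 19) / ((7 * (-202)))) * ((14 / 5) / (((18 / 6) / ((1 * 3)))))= -0.00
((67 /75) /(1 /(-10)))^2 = 17956 /225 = 79.80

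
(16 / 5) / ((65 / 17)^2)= 4624 / 21125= 0.22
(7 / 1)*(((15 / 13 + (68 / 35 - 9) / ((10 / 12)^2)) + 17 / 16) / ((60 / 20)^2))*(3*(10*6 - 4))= -10123127 / 9750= -1038.27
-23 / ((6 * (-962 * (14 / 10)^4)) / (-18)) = -43125 / 2309762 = -0.02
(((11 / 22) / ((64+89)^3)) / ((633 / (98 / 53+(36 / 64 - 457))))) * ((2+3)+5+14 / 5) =-256994 / 200263877955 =-0.00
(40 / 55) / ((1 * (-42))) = -4 / 231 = -0.02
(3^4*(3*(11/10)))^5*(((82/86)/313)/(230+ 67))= 18837453843150129/1345900000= 13996176.42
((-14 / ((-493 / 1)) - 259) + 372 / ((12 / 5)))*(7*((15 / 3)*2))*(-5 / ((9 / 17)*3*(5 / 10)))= 11960200 / 261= 45824.52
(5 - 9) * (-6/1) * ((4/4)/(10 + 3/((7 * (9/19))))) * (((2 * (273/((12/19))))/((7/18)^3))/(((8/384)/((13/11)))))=32359481856/17633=1835165.99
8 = 8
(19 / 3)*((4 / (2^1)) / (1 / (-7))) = -266 / 3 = -88.67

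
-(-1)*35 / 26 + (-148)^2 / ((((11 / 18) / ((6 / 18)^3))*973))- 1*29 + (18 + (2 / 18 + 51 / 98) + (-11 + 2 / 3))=-157707430 / 8765757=-17.99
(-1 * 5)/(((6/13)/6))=-65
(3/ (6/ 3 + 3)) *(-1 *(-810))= 486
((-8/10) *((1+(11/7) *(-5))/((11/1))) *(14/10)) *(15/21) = 192/385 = 0.50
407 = 407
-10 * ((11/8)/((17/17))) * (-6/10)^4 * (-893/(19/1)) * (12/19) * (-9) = -1130679/2375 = -476.08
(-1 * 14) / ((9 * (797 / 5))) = -70 / 7173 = -0.01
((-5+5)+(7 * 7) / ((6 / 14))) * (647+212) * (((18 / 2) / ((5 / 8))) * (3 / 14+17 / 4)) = 6313650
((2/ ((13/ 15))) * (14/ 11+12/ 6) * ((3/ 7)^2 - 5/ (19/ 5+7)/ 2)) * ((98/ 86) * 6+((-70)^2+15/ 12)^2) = -1900641084585/ 219128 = -8673656.88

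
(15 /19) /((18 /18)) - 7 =-118 /19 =-6.21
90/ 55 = 18/ 11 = 1.64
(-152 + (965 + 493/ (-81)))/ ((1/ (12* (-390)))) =-33987200/ 9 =-3776355.56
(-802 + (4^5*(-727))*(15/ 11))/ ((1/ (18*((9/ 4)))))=-452609451/ 11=-41146313.73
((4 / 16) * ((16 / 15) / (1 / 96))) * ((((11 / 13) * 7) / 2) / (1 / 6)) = 29568 / 65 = 454.89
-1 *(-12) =12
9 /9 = 1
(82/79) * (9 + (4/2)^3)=1394/79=17.65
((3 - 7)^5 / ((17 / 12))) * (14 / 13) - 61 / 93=-16012457 / 20553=-779.08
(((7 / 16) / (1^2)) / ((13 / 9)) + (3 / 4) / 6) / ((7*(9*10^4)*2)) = 89 / 262080000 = 0.00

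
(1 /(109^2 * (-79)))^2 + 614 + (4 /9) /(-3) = 14601165004343801 /23786138235627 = 613.85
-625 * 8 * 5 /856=-3125 /107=-29.21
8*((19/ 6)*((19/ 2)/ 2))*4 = 1444/ 3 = 481.33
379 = 379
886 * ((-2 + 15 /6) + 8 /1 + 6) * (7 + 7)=179858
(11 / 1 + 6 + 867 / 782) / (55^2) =833 / 139150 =0.01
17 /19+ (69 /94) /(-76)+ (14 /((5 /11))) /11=131631 /35720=3.69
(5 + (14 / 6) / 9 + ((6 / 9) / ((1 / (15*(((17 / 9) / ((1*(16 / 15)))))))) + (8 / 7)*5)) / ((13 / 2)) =43367 / 9828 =4.41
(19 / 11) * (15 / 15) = 19 / 11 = 1.73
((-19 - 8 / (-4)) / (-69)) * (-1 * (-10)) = 170 / 69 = 2.46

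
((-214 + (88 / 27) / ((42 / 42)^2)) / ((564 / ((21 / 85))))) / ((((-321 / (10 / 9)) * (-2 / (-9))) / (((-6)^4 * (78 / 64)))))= 776685 / 341972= 2.27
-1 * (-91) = 91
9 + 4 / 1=13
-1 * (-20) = 20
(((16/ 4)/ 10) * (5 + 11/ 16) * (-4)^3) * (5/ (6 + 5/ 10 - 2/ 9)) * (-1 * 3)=39312/ 113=347.89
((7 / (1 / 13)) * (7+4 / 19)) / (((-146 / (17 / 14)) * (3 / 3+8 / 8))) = -30277 / 11096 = -2.73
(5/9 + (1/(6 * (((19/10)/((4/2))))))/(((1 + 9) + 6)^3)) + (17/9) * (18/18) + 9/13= 14280899/4552704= 3.14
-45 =-45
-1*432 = -432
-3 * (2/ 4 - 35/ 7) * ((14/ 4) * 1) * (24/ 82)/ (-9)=-1.54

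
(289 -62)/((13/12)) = 2724/13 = 209.54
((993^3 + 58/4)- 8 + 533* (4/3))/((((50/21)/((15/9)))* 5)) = 8224837943/60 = 137080632.38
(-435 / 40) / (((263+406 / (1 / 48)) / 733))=-63771 / 158008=-0.40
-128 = -128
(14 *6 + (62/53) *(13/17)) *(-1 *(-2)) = 152980/901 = 169.79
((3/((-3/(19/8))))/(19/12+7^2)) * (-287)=13.48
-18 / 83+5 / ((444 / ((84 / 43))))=-25733 / 132053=-0.19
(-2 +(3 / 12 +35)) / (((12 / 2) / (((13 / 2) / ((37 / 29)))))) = 50141 / 1776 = 28.23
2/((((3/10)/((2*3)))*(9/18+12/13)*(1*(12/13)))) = 3380/111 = 30.45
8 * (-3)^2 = 72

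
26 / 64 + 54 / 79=2755 / 2528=1.09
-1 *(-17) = 17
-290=-290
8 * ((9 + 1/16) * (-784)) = -56840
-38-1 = -39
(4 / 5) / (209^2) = 4 / 218405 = 0.00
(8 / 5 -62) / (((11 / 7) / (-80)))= 33824 / 11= 3074.91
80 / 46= 40 / 23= 1.74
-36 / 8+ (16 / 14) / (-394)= -4.50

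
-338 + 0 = -338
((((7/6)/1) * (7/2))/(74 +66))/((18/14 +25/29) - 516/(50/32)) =-7105/79923264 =-0.00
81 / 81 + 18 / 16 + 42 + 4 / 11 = 3915 / 88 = 44.49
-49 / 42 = -7 / 6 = -1.17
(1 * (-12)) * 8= -96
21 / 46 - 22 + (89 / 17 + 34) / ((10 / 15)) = 14588 / 391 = 37.31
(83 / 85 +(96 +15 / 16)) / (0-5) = -133163 / 6800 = -19.58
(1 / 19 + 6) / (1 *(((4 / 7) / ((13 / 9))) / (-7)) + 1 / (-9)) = -659295 / 18259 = -36.11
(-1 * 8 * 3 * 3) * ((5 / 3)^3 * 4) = -4000 / 3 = -1333.33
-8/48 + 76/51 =1.32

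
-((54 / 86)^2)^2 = -531441 / 3418801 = -0.16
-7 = -7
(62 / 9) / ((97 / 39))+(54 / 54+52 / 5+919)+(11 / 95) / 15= 128988457 / 138225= 933.18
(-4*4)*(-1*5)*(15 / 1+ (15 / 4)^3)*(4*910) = 19724250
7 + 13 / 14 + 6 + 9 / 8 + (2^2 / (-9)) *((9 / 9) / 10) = 37823 / 2520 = 15.01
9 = 9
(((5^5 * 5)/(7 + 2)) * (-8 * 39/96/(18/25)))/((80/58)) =-29453125/5184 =-5681.54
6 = 6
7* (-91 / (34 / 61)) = -38857 / 34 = -1142.85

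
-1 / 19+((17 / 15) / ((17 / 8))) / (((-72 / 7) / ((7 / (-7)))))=-2 / 2565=-0.00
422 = 422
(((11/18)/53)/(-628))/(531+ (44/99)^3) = -891/25772666584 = -0.00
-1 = -1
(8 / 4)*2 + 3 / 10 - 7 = -2.70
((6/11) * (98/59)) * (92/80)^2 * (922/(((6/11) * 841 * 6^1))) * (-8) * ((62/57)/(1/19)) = -740874022/11164275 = -66.36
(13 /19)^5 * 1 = 371293 /2476099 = 0.15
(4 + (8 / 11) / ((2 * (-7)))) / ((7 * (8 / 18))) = 684 / 539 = 1.27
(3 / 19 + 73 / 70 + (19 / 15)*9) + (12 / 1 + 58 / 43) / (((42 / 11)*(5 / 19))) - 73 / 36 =4912031 / 205884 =23.86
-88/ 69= -1.28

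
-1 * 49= -49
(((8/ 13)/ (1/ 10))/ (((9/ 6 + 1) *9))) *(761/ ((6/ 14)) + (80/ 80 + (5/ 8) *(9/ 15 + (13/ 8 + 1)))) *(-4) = -683014/ 351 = -1945.91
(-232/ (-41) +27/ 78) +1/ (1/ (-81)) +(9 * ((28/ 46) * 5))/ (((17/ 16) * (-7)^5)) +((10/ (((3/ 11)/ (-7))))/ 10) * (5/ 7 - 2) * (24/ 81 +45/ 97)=-49.91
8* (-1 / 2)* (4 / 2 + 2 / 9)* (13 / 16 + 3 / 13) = -9.27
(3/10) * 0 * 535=0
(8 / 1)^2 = 64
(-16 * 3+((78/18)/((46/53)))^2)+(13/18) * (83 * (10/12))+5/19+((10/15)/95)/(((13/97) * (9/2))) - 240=-278108243/1306630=-212.84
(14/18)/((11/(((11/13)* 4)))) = 28/117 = 0.24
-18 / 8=-9 / 4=-2.25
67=67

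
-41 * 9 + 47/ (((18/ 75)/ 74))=42368/ 3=14122.67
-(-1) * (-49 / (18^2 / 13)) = -637 / 324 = -1.97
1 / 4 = 0.25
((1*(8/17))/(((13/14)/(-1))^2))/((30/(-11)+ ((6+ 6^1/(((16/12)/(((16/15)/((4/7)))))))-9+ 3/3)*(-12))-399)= -86240/75614487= -0.00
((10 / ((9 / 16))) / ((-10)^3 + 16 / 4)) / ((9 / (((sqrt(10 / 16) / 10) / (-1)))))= sqrt(10) / 20169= 0.00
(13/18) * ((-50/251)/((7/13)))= -4225/15813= -0.27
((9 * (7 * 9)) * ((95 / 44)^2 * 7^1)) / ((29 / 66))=107460675 / 2552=42108.41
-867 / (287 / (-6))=18.13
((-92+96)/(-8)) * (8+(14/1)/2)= -15/2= -7.50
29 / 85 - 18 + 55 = 3174 / 85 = 37.34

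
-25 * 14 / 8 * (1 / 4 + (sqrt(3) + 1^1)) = -175 * sqrt(3) / 4 - 875 / 16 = -130.46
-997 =-997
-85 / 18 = -4.72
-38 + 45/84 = -1049/28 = -37.46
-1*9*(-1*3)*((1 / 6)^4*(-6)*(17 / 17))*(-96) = 12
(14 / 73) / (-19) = -14 / 1387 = -0.01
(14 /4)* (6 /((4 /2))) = 21 /2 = 10.50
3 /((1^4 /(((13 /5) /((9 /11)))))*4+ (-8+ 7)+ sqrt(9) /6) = 858 /217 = 3.95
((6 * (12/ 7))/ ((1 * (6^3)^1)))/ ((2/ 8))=4/ 21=0.19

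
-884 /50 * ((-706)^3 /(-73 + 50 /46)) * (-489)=874667665603992 /20675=42305570283.14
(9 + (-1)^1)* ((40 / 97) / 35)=64 / 679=0.09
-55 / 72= -0.76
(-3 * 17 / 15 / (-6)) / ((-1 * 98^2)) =-17 / 288120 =-0.00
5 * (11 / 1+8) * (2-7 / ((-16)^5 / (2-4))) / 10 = 19.00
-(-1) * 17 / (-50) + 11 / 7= 431 / 350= 1.23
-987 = -987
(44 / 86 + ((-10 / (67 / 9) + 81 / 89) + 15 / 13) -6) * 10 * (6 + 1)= -1112457220 / 3333317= -333.74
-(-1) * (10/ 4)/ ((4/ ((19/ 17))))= 95/ 136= 0.70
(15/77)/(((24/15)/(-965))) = -72375/616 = -117.49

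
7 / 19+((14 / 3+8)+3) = 914 / 57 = 16.04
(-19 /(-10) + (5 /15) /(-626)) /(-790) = -4459 /1854525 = -0.00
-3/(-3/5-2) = 15/13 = 1.15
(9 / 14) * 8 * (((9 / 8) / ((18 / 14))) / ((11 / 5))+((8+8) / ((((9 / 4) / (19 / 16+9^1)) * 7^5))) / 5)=26528401 / 12941390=2.05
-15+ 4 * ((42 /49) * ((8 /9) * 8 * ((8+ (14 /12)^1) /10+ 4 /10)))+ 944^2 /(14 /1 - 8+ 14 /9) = 631684219 /5355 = 117961.57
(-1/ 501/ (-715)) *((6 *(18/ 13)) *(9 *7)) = 0.00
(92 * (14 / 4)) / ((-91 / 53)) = -2438 / 13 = -187.54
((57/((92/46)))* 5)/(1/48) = 6840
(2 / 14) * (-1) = -1 / 7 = -0.14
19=19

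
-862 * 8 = -6896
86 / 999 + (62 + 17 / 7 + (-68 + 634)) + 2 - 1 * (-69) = 701.51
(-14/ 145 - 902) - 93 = -144289/ 145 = -995.10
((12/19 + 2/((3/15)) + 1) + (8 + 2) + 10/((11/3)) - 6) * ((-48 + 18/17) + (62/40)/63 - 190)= -6490609087/1492260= -4349.52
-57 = -57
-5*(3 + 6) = -45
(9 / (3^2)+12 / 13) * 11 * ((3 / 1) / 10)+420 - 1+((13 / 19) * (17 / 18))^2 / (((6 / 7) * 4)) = 15526503043 / 36492768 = 425.47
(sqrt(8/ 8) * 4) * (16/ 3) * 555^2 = 6571200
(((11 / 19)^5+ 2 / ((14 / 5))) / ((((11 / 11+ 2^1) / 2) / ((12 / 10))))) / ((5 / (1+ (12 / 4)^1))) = 216125632 / 433317325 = 0.50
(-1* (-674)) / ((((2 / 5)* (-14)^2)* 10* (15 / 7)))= 337 / 840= 0.40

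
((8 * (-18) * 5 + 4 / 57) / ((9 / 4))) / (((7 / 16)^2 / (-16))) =672333824 / 25137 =26746.78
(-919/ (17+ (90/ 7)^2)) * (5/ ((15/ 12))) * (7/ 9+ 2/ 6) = -1801240/ 80397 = -22.40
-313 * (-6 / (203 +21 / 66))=13772 / 1491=9.24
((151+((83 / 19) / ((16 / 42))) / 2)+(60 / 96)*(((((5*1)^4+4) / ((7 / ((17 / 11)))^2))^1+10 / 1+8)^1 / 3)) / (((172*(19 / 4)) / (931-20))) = 822006923449 / 4417721616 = 186.07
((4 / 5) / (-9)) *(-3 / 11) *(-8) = -32 / 165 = -0.19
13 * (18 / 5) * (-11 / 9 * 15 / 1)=-858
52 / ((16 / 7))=91 / 4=22.75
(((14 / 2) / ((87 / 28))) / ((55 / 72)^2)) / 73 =338688 / 6403925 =0.05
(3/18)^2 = 1/36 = 0.03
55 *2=110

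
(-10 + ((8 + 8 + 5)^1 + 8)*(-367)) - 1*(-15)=-10638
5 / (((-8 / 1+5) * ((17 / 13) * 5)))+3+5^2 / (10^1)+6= 1147 / 102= 11.25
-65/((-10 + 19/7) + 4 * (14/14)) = 455/23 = 19.78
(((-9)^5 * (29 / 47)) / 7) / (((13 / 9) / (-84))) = 184941468 / 611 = 302686.53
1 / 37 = 0.03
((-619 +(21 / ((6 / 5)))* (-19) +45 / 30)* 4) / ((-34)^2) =-950 / 289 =-3.29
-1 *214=-214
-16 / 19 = -0.84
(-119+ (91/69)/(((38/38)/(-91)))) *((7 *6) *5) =-1154440/23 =-50193.04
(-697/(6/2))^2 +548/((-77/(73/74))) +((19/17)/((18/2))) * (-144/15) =53970.56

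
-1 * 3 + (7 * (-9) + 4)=-62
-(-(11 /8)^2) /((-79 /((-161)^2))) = -3136441 /5056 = -620.34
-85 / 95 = -0.89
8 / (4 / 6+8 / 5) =60 / 17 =3.53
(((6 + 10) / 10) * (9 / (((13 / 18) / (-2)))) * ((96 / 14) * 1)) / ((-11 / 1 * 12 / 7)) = 10368 / 715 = 14.50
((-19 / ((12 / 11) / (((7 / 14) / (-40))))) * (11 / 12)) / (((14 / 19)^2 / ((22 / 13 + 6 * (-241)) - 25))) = -5284221613 / 9784320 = -540.07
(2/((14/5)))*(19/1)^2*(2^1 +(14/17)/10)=63897/119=536.95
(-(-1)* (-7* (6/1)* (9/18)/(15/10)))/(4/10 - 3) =70/13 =5.38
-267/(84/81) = -7209/28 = -257.46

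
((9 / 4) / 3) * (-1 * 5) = -15 / 4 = -3.75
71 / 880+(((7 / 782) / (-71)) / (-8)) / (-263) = 32398798 / 401562865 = 0.08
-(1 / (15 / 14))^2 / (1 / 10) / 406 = -28 / 1305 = -0.02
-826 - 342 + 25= -1143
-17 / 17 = -1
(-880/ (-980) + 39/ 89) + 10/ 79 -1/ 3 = 1167310/ 1033557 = 1.13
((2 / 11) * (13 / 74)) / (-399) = -13 / 162393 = -0.00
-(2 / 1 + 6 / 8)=-11 / 4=-2.75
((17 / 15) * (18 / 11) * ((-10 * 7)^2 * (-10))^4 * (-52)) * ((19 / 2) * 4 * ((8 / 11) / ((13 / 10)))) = -1430039595264000000000000 / 121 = -11818509051768595041322.31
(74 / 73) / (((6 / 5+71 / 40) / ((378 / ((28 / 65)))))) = 2597400 / 8687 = 299.00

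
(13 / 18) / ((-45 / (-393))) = 1703 / 270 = 6.31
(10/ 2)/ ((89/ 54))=270/ 89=3.03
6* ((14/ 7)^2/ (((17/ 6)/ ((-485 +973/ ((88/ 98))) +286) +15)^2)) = 327206356056/ 3068869808761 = 0.11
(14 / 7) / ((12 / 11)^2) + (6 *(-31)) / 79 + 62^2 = 21860839 / 5688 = 3843.33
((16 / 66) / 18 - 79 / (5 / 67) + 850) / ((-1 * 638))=309751 / 947430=0.33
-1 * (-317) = 317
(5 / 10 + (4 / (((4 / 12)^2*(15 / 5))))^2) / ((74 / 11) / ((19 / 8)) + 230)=60401 / 97324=0.62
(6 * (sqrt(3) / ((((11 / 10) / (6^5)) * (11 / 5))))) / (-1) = -2332800 * sqrt(3) / 121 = -33392.79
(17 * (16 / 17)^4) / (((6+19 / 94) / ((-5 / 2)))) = -15400960 / 2864279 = -5.38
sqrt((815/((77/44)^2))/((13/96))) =16 * sqrt(63570)/91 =44.33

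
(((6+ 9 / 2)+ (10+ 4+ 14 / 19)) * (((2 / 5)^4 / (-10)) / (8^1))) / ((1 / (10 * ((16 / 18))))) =-7672 / 106875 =-0.07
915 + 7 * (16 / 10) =4631 / 5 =926.20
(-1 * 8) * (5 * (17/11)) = -680/11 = -61.82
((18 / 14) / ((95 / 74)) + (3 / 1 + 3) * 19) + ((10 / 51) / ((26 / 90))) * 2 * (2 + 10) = 19295196 / 146965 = 131.29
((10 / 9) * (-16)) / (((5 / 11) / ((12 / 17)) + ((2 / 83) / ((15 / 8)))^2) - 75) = 1212464000 / 5071153861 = 0.24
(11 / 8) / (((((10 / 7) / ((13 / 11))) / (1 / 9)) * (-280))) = -13 / 28800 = -0.00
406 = 406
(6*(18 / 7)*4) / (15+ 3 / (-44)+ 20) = 19008 / 10759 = 1.77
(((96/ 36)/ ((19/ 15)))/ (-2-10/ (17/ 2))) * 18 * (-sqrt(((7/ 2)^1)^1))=340 * sqrt(14)/ 57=22.32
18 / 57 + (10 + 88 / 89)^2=18220722 / 150499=121.07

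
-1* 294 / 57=-98 / 19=-5.16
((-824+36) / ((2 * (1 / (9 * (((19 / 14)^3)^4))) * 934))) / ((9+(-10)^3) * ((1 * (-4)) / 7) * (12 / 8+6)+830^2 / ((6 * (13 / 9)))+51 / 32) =-17004898523185314963 / 9607133630295921378176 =-0.00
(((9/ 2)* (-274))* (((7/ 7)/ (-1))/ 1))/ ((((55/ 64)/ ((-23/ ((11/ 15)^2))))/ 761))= -62153853120/ 1331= -46697109.78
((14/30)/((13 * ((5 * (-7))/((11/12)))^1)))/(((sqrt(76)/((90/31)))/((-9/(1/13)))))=99 * sqrt(19)/11780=0.04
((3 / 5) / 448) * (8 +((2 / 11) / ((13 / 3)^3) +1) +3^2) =65259 / 2706704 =0.02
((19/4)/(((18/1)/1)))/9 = 0.03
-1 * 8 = -8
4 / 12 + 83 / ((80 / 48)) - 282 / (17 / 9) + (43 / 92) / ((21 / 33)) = -16163569 / 164220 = -98.43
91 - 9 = 82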